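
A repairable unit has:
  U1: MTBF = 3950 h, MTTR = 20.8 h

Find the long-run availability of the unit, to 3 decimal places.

0.995

A(U1) = MTBF/(MTBF+MTTR) = 3950/(3950+20.8) = 0.995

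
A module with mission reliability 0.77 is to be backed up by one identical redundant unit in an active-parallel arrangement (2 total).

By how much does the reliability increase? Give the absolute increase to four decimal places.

R_before = 0.77
R_after = 1 − (1 − 0.77)^2 = 0.9471
ΔR = 0.9471 − 0.77 = 0.1771

0.1771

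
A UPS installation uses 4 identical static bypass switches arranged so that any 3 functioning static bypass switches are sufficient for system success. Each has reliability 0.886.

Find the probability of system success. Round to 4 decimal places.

R = Σ_{i=3}^{4} C(4,i) p^i (1−p)^{4−i} with p = 0.886
C(4,3)·0.886^3·0.114^1 = 0.317151
C(4,4)·0.886^4·0.114^0 = 0.616219
Sum = 0.9334

0.9334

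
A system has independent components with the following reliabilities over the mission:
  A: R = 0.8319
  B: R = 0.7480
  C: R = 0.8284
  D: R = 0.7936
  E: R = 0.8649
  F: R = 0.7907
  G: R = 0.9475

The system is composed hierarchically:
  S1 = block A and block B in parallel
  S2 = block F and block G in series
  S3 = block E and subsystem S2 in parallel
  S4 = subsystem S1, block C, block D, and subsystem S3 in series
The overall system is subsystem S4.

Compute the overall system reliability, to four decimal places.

0.6082

Parallel (A and B): 1 − (1 − 0.831900)(1 − 0.748000) = 0.957639
Series (F and G): 0.790700 × 0.947500 = 0.749188
Parallel (E and [0.749188]): 1 − (1 − 0.864900)(1 − 0.749188) = 0.966115
Series ([0.957639], C, D, and [0.966115]): 0.957639 × 0.828400 × 0.793600 × 0.966115 = 0.6082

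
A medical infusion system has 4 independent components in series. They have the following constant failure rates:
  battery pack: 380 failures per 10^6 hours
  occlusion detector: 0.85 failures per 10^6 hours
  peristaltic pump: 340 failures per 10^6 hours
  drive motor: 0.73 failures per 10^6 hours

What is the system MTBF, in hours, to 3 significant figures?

Series of exponential components: λ_sys = Σ λ_i
λ_sys = 0.00038 + 0.00000085 + 0.00034 + 0.00000073 = 7.2158e-04 /h
MTBF = 1 / λ_sys = 1390 h

1390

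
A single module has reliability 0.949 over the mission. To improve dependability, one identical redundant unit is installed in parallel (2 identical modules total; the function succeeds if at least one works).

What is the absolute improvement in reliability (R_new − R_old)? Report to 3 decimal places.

0.048

R_before = 0.949
R_after = 1 − (1 − 0.949)^2 = 0.997
ΔR = 0.997 − 0.949 = 0.048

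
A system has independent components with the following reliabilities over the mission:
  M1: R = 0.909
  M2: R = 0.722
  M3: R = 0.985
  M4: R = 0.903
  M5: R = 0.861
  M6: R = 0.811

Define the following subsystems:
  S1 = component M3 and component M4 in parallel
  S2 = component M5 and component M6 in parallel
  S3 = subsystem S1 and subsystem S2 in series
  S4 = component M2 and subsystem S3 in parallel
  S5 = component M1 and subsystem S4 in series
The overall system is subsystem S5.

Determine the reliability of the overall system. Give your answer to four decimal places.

Parallel (M3 and M4): 1 − (1 − 0.985000)(1 − 0.903000) = 0.998545
Parallel (M5 and M6): 1 − (1 − 0.861000)(1 − 0.811000) = 0.973729
Series ([0.998545] and [0.973729]): 0.998545 × 0.973729 = 0.972312
Parallel (M2 and [0.972312]): 1 − (1 − 0.722000)(1 − 0.972312) = 0.992303
Series (M1 and [0.992303]): 0.909000 × 0.992303 = 0.9020

0.9020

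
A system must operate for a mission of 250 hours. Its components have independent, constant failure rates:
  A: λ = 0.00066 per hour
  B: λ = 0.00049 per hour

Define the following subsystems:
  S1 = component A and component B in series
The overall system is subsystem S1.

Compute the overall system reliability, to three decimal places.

R(A) = exp(−0.00066 × 250) = 0.84789
R(B) = exp(−0.00049 × 250) = 0.88471
Series (A and B): 0.84789 × 0.88471 = 0.750

0.750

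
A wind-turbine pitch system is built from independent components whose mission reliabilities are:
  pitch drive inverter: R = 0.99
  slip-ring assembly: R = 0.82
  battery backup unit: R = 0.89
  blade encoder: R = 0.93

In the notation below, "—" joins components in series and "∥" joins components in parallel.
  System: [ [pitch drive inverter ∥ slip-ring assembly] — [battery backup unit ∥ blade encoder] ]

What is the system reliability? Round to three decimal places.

0.991

Parallel (pitch drive inverter and slip-ring assembly): 1 − (1 − 0.99000)(1 − 0.82000) = 0.99820
Parallel (battery backup unit and blade encoder): 1 − (1 − 0.89000)(1 − 0.93000) = 0.99230
Series ([0.99820] and [0.99230]): 0.99820 × 0.99230 = 0.991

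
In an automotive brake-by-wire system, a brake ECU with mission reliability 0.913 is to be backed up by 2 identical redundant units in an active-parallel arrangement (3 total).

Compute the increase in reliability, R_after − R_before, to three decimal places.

0.086

R_before = 0.913
R_after = 1 − (1 − 0.913)^3 = 0.999
ΔR = 0.999 − 0.913 = 0.086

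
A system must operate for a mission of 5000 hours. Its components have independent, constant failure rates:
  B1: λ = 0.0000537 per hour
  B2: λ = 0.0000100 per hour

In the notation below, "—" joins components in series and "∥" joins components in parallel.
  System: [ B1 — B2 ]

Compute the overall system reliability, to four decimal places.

R(B1) = exp(−0.0000537 × 5000) = 0.764525
R(B2) = exp(−0.0000100 × 5000) = 0.951229
Series (B1 and B2): 0.764525 × 0.951229 = 0.7272

0.7272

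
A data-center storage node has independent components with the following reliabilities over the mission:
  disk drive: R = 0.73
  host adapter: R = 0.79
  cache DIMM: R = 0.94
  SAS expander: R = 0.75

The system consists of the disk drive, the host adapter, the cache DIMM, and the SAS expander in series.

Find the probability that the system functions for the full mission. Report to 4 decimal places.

Series (disk drive, host adapter, cache DIMM, and SAS expander): 0.730000 × 0.790000 × 0.940000 × 0.750000 = 0.4066

0.4066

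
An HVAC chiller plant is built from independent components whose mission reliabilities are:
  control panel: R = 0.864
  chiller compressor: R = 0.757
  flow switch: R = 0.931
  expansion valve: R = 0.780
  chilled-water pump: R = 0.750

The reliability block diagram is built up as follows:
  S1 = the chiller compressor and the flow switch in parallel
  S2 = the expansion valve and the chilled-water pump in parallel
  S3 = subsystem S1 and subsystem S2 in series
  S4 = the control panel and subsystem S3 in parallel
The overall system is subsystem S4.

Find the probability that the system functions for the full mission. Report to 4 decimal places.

0.9904

Parallel (chiller compressor and flow switch): 1 − (1 − 0.757000)(1 − 0.931000) = 0.983233
Parallel (expansion valve and chilled-water pump): 1 − (1 − 0.780000)(1 − 0.750000) = 0.945000
Series ([0.983233] and [0.945000]): 0.983233 × 0.945000 = 0.929155
Parallel (control panel and [0.929155]): 1 − (1 − 0.864000)(1 − 0.929155) = 0.9904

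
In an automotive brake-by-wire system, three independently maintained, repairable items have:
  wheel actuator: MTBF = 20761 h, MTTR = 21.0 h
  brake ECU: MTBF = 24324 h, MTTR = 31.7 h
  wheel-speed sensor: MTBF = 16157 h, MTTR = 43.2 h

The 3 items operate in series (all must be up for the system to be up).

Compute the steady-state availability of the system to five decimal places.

A(wheel actuator) = MTBF/(MTBF+MTTR) = 20761/(20761+21.0) = 0.998990
A(brake ECU) = MTBF/(MTBF+MTTR) = 24324/(24324+31.7) = 0.998698
A(wheel-speed sensor) = MTBF/(MTBF+MTTR) = 16157/(16157+43.2) = 0.997333
Series availability: 0.998990 × 0.998698 × 0.997333 = 0.99503

0.99503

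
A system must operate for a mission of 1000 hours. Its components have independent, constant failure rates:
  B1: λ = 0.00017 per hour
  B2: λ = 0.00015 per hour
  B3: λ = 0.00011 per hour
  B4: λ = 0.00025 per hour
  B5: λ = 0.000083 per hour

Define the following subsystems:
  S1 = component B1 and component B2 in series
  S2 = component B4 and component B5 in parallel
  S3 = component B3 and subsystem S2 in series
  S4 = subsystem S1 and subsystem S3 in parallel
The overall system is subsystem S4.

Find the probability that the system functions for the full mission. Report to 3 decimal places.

R(B1) = exp(−0.00017 × 1000) = 0.84366
R(B2) = exp(−0.00015 × 1000) = 0.86071
R(B3) = exp(−0.00011 × 1000) = 0.89583
R(B4) = exp(−0.00025 × 1000) = 0.77880
R(B5) = exp(−0.000083 × 1000) = 0.92035
Series (B1 and B2): 0.84366 × 0.86071 = 0.72615
Parallel (B4 and B5): 1 − (1 − 0.77880)(1 − 0.92035) = 0.98238
Series (B3 and [0.98238]): 0.89583 × 0.98238 = 0.88005
Parallel ([0.72615] and [0.88005]): 1 − (1 − 0.72615)(1 − 0.88005) = 0.967

0.967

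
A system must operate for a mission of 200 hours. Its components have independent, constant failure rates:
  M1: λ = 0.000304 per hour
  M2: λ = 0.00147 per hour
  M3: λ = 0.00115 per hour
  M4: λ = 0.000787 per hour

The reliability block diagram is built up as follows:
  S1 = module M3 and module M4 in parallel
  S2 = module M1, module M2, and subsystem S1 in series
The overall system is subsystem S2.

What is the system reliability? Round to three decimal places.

R(M1) = exp(−0.000304 × 200) = 0.94101
R(M2) = exp(−0.00147 × 200) = 0.74528
R(M3) = exp(−0.00115 × 200) = 0.79453
R(M4) = exp(−0.000787 × 200) = 0.85436
Parallel (M3 and M4): 1 − (1 − 0.79453)(1 − 0.85436) = 0.97008
Series (M1, M2, and [0.97008]): 0.94101 × 0.74528 × 0.97008 = 0.680

0.680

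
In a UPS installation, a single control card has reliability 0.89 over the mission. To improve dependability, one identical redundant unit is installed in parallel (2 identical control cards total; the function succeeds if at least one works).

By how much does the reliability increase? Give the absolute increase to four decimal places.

0.0979

R_before = 0.89
R_after = 1 − (1 − 0.89)^2 = 0.9879
ΔR = 0.9879 − 0.89 = 0.0979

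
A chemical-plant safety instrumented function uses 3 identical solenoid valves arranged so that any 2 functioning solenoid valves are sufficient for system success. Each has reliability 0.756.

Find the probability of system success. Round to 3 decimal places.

R = Σ_{i=2}^{3} C(3,i) p^i (1−p)^{3−i} with p = 0.756
C(3,2)·0.756^2·0.244^1 = 0.41836
C(3,3)·0.756^3·0.244^0 = 0.43208
Sum = 0.850

0.850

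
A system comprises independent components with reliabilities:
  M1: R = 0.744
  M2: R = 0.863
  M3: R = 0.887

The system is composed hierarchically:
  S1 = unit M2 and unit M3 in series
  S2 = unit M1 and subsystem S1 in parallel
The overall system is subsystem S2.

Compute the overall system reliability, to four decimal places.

0.9400

Series (M2 and M3): 0.863000 × 0.887000 = 0.765481
Parallel (M1 and [0.765481]): 1 − (1 − 0.744000)(1 − 0.765481) = 0.9400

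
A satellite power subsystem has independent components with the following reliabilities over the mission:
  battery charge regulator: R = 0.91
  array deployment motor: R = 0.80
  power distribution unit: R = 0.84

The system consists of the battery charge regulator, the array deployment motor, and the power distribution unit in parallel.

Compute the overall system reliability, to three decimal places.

Parallel (battery charge regulator, array deployment motor, and power distribution unit): 1 − (1 − 0.91000)(1 − 0.80000)(1 − 0.84000) = 0.997

0.997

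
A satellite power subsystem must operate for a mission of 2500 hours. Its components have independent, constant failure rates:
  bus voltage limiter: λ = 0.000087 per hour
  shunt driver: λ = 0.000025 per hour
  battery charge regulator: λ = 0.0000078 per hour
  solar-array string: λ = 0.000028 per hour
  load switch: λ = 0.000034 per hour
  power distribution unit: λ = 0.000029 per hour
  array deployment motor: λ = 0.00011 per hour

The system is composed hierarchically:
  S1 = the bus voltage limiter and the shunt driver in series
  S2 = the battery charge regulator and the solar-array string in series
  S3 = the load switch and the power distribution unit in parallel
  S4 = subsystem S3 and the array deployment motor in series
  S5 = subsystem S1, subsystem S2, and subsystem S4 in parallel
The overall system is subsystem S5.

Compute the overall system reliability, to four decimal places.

R(bus voltage limiter) = exp(−0.000087 × 2500) = 0.804528
R(shunt driver) = exp(−0.000025 × 2500) = 0.939413
R(battery charge regulator) = exp(−0.0000078 × 2500) = 0.980689
R(solar-array string) = exp(−0.000028 × 2500) = 0.932394
R(load switch) = exp(−0.000034 × 2500) = 0.918512
R(power distribution unit) = exp(−0.000029 × 2500) = 0.930066
R(array deployment motor) = exp(−0.00011 × 2500) = 0.759572
Series (bus voltage limiter and shunt driver): 0.804528 × 0.939413 = 0.755784
Series (battery charge regulator and solar-array string): 0.980689 × 0.932394 = 0.914389
Parallel (load switch and power distribution unit): 1 − (1 − 0.918512)(1 − 0.930066) = 0.994301
Series ([0.994301] and array deployment motor): 0.994301 × 0.759572 = 0.755243
Parallel ([0.755784], [0.914389], and [0.755243]): 1 − (1 − 0.755784)(1 − 0.914389)(1 − 0.755243) = 0.9949

0.9949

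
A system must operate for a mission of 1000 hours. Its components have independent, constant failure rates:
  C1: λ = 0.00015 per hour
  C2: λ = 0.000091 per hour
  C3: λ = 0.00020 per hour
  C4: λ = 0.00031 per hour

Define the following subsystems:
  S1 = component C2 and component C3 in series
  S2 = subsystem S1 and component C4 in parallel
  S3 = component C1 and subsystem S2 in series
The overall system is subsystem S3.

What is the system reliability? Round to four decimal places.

0.8028

R(C1) = exp(−0.00015 × 1000) = 0.860708
R(C2) = exp(−0.000091 × 1000) = 0.913018
R(C3) = exp(−0.00020 × 1000) = 0.818731
R(C4) = exp(−0.00031 × 1000) = 0.733447
Series (C2 and C3): 0.913018 × 0.818731 = 0.747516
Parallel ([0.747516] and C4): 1 − (1 − 0.747516)(1 − 0.733447) = 0.932700
Series (C1 and [0.932700]): 0.860708 × 0.932700 = 0.8028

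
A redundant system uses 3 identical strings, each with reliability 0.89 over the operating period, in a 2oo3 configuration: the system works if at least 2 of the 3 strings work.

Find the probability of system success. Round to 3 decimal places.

0.966

R = Σ_{i=2}^{3} C(3,i) p^i (1−p)^{3−i} with p = 0.89
C(3,2)·0.89^2·0.11^1 = 0.26139
C(3,3)·0.89^3·0.11^0 = 0.70497
Sum = 0.966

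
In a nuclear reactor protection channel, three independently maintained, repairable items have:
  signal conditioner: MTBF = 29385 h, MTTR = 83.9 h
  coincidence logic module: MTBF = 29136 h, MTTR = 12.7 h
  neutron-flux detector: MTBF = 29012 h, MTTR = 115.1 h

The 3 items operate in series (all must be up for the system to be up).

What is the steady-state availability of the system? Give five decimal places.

A(signal conditioner) = MTBF/(MTBF+MTTR) = 29385/(29385+83.9) = 0.997153
A(coincidence logic module) = MTBF/(MTBF+MTTR) = 29136/(29136+12.7) = 0.999564
A(neutron-flux detector) = MTBF/(MTBF+MTTR) = 29012/(29012+115.1) = 0.996048
Series availability: 0.997153 × 0.999564 × 0.996048 = 0.99278

0.99278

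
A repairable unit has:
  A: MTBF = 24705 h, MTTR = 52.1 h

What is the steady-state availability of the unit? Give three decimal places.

0.998

A(A) = MTBF/(MTBF+MTTR) = 24705/(24705+52.1) = 0.998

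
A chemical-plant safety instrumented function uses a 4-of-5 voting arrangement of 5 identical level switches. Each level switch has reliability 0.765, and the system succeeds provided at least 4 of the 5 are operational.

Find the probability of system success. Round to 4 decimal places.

0.6644

R = Σ_{i=4}^{5} C(5,i) p^i (1−p)^{5−i} with p = 0.765
C(5,4)·0.765^4·0.235^1 = 0.402424
C(5,5)·0.765^5·0.235^0 = 0.262004
Sum = 0.6644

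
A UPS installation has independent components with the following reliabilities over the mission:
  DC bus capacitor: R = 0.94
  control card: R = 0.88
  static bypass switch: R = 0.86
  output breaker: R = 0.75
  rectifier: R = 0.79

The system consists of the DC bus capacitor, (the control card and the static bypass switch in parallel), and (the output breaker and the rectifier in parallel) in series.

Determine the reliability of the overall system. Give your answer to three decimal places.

0.876

Parallel (control card and static bypass switch): 1 − (1 − 0.88000)(1 − 0.86000) = 0.98320
Parallel (output breaker and rectifier): 1 − (1 − 0.75000)(1 − 0.79000) = 0.94750
Series (DC bus capacitor, [0.98320], and [0.94750]): 0.94000 × 0.98320 × 0.94750 = 0.876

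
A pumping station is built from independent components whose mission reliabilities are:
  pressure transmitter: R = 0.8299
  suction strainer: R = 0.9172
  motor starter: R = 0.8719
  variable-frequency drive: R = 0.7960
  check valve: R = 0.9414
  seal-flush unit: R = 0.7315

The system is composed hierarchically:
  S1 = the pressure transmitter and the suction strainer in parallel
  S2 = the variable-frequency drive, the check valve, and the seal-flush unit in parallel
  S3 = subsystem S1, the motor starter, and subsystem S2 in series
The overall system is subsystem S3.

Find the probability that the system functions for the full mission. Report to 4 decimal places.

Parallel (pressure transmitter and suction strainer): 1 − (1 − 0.829900)(1 − 0.917200) = 0.985916
Parallel (variable-frequency drive, check valve, and seal-flush unit): 1 − (1 − 0.796000)(1 − 0.941400)(1 − 0.731500) = 0.996790
Series ([0.985916], motor starter, and [0.996790]): 0.985916 × 0.871900 × 0.996790 = 0.8569

0.8569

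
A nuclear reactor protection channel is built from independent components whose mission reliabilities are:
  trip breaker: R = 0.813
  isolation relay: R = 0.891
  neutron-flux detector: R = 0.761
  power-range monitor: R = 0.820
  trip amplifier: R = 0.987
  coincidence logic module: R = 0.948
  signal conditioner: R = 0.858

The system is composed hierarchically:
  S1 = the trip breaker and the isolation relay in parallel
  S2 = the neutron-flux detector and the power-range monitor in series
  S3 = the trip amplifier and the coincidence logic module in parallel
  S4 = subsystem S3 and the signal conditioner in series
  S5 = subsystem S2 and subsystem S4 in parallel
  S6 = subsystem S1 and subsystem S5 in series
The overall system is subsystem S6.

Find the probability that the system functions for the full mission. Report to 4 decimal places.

0.9271

Parallel (trip breaker and isolation relay): 1 − (1 − 0.813000)(1 − 0.891000) = 0.979617
Series (neutron-flux detector and power-range monitor): 0.761000 × 0.820000 = 0.624020
Parallel (trip amplifier and coincidence logic module): 1 − (1 − 0.987000)(1 − 0.948000) = 0.999324
Series ([0.999324] and signal conditioner): 0.999324 × 0.858000 = 0.857420
Parallel ([0.624020] and [0.857420]): 1 − (1 − 0.624020)(1 − 0.857420) = 0.946393
Series ([0.979617] and [0.946393]): 0.979617 × 0.946393 = 0.9271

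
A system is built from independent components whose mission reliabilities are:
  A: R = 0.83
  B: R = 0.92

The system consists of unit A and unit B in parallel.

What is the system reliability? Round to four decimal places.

Parallel (A and B): 1 − (1 − 0.830000)(1 − 0.920000) = 0.9864

0.9864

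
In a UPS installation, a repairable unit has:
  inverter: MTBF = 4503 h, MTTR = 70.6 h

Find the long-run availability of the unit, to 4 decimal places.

A(inverter) = MTBF/(MTBF+MTTR) = 4503/(4503+70.6) = 0.9846

0.9846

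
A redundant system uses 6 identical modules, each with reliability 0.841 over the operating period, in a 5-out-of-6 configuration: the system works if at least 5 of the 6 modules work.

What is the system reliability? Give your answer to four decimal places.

0.7552

R = Σ_{i=5}^{6} C(6,i) p^i (1−p)^{6−i} with p = 0.841
C(6,5)·0.841^5·0.159^1 = 0.401355
C(6,6)·0.841^6·0.159^0 = 0.353815
Sum = 0.7552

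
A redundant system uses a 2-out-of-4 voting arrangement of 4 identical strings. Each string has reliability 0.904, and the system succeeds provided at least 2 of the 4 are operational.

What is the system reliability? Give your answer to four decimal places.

0.9967

R = Σ_{i=2}^{4} C(4,i) p^i (1−p)^{4−i} with p = 0.904
C(4,2)·0.904^2·0.096^2 = 0.045189
C(4,3)·0.904^3·0.096^1 = 0.283685
C(4,4)·0.904^4·0.096^0 = 0.667842
Sum = 0.9967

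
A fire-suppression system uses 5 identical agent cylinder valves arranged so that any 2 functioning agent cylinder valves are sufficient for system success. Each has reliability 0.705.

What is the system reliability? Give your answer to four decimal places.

0.9711

R = Σ_{i=2}^{5} C(5,i) p^i (1−p)^{5−i} with p = 0.705
C(5,2)·0.705^2·0.295^3 = 0.127598
C(5,3)·0.705^3·0.295^2 = 0.304938
C(5,4)·0.705^4·0.295^1 = 0.364375
C(5,5)·0.705^5·0.295^0 = 0.174159
Sum = 0.9711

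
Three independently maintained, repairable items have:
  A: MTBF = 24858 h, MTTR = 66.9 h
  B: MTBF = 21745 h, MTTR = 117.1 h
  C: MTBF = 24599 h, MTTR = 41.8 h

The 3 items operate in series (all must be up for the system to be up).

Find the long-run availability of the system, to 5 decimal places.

A(A) = MTBF/(MTBF+MTTR) = 24858/(24858+66.9) = 0.997316
A(B) = MTBF/(MTBF+MTTR) = 21745/(21745+117.1) = 0.994644
A(C) = MTBF/(MTBF+MTTR) = 24599/(24599+41.8) = 0.998304
Series availability: 0.997316 × 0.994644 × 0.998304 = 0.99029

0.99029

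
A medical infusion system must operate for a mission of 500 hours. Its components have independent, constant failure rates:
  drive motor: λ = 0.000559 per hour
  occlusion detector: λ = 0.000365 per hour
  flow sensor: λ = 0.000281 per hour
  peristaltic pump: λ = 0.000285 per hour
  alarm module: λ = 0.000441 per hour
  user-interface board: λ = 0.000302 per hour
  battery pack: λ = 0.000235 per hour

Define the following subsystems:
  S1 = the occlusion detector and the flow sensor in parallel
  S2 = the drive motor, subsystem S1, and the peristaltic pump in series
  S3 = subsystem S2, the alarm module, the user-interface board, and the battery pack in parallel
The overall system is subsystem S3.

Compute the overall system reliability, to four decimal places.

0.9989

R(drive motor) = exp(−0.000559 × 500) = 0.756162
R(occlusion detector) = exp(−0.000365 × 500) = 0.833185
R(flow sensor) = exp(−0.000281 × 500) = 0.868924
R(peristaltic pump) = exp(−0.000285 × 500) = 0.867188
R(alarm module) = exp(−0.000441 × 500) = 0.802118
R(user-interface board) = exp(−0.000302 × 500) = 0.859848
R(battery pack) = exp(−0.000235 × 500) = 0.889141
Parallel (occlusion detector and flow sensor): 1 − (1 − 0.833185)(1 − 0.868924) = 0.978135
Series (drive motor, [0.978135], and peristaltic pump): 0.756162 × 0.978135 × 0.867188 = 0.641397
Parallel ([0.641397], alarm module, user-interface board, and battery pack): 1 − (1 − 0.641397)(1 − 0.802118)(1 − 0.859848)(1 − 0.889141) = 0.9989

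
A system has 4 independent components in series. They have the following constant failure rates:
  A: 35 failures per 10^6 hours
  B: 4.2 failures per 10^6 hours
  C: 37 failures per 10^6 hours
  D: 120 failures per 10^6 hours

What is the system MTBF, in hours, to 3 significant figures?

5100

Series of exponential components: λ_sys = Σ λ_i
λ_sys = 0.000035 + 0.0000042 + 0.000037 + 0.00012 = 1.9620e-04 /h
MTBF = 1 / λ_sys = 5100 h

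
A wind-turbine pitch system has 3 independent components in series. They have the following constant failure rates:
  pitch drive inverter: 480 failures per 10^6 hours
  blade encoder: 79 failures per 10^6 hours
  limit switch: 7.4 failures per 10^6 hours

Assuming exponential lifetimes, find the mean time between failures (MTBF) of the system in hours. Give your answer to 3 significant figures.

Series of exponential components: λ_sys = Σ λ_i
λ_sys = 0.00048 + 0.000079 + 0.0000074 = 5.6640e-04 /h
MTBF = 1 / λ_sys = 1770 h

1770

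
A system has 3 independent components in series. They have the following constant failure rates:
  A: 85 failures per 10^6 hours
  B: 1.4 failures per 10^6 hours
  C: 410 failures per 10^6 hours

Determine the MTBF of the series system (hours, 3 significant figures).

2010

Series of exponential components: λ_sys = Σ λ_i
λ_sys = 0.000085 + 0.0000014 + 0.00041 = 4.9640e-04 /h
MTBF = 1 / λ_sys = 2010 h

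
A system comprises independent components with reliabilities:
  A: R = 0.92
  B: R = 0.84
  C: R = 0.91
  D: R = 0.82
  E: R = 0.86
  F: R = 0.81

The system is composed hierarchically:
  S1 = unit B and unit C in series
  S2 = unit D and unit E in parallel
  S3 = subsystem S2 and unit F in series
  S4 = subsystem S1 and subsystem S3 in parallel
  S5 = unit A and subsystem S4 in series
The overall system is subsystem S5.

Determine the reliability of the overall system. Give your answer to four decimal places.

0.8744

Series (B and C): 0.840000 × 0.910000 = 0.764400
Parallel (D and E): 1 − (1 − 0.820000)(1 − 0.860000) = 0.974800
Series ([0.974800] and F): 0.974800 × 0.810000 = 0.789588
Parallel ([0.764400] and [0.789588]): 1 − (1 − 0.764400)(1 − 0.789588) = 0.950427
Series (A and [0.950427]): 0.920000 × 0.950427 = 0.8744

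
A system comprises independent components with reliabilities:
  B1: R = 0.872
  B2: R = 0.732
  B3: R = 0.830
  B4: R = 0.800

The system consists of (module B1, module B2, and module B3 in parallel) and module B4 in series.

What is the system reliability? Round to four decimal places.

0.7953

Parallel (B1, B2, and B3): 1 − (1 − 0.872000)(1 − 0.732000)(1 − 0.830000) = 0.994168
Series ([0.994168] and B4): 0.994168 × 0.800000 = 0.7953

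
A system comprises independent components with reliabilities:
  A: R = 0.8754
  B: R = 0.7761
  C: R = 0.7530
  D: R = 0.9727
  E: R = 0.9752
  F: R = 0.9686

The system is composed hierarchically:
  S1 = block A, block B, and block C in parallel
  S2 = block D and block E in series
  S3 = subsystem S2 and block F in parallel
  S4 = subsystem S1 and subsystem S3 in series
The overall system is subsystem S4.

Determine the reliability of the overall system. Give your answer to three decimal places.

0.992

Parallel (A, B, and C): 1 − (1 − 0.87540)(1 − 0.77610)(1 − 0.75300) = 0.99311
Series (D and E): 0.97270 × 0.97520 = 0.94858
Parallel ([0.94858] and F): 1 − (1 − 0.94858)(1 − 0.96860) = 0.99839
Series ([0.99311] and [0.99839]): 0.99311 × 0.99839 = 0.992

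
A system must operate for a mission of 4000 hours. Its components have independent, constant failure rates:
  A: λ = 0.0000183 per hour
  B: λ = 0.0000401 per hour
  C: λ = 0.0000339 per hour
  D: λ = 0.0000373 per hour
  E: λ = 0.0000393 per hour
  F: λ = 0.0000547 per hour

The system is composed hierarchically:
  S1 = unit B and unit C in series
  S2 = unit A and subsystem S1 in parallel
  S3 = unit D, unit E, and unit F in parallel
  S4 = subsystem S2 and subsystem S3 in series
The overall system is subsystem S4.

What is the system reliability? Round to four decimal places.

0.9780

R(A) = exp(−0.0000183 × 4000) = 0.929415
R(B) = exp(−0.0000401 × 4000) = 0.851803
R(C) = exp(−0.0000339 × 4000) = 0.873192
R(D) = exp(−0.0000373 × 4000) = 0.861397
R(E) = exp(−0.0000393 × 4000) = 0.854533
R(F) = exp(−0.0000547 × 4000) = 0.803482
Series (B and C): 0.851803 × 0.873192 = 0.743788
Parallel (A and [0.743788]): 1 − (1 − 0.929415)(1 − 0.743788) = 0.981915
Parallel (D, E, and F): 1 − (1 − 0.861397)(1 − 0.854533)(1 − 0.803482) = 0.996038
Series ([0.981915] and [0.996038]): 0.981915 × 0.996038 = 0.9780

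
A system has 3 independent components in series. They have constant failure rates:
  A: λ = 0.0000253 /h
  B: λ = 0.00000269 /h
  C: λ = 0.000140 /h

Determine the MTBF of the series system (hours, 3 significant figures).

5950

Series of exponential components: λ_sys = Σ λ_i
λ_sys = 0.0000253 + 0.00000269 + 0.000140 = 1.6799e-04 /h
MTBF = 1 / λ_sys = 5950 h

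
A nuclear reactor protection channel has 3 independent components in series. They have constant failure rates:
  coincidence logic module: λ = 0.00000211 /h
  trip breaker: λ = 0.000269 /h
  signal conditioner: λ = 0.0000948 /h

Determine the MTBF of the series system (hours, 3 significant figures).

Series of exponential components: λ_sys = Σ λ_i
λ_sys = 0.00000211 + 0.000269 + 0.0000948 = 3.6591e-04 /h
MTBF = 1 / λ_sys = 2730 h

2730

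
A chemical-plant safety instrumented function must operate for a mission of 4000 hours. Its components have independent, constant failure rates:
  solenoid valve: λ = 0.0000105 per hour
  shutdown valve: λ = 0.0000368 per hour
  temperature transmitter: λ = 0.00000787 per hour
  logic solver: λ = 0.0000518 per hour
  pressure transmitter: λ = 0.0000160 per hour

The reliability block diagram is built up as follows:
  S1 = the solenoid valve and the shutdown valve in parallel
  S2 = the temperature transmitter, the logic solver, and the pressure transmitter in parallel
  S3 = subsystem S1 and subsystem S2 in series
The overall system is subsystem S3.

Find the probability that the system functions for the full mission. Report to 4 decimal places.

R(solenoid valve) = exp(−0.0000105 × 4000) = 0.958870
R(shutdown valve) = exp(−0.0000368 × 4000) = 0.863121
R(temperature transmitter) = exp(−0.00000787 × 4000) = 0.969010
R(logic solver) = exp(−0.0000518 × 4000) = 0.812857
R(pressure transmitter) = exp(−0.0000160 × 4000) = 0.938005
Parallel (solenoid valve and shutdown valve): 1 − (1 − 0.958870)(1 − 0.863121) = 0.994370
Parallel (temperature transmitter, logic solver, and pressure transmitter): 1 − (1 − 0.969010)(1 − 0.812857)(1 − 0.938005) = 0.999640
Series ([0.994370] and [0.999640]): 0.994370 × 0.999640 = 0.9940

0.9940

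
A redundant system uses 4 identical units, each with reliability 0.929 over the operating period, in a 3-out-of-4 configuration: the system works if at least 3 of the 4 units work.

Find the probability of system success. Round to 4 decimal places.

R = Σ_{i=3}^{4} C(4,i) p^i (1−p)^{4−i} with p = 0.929
C(4,3)·0.929^3·0.071^1 = 0.227701
C(4,4)·0.929^4·0.071^0 = 0.744840
Sum = 0.9725

0.9725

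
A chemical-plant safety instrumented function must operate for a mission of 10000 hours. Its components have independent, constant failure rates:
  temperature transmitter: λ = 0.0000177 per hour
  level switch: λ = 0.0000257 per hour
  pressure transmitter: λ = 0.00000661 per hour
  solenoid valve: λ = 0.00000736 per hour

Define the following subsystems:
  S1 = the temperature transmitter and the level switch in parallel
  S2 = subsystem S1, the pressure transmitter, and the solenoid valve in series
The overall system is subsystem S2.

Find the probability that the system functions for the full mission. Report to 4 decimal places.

0.8376

R(temperature transmitter) = exp(−0.0000177 × 10000) = 0.837780
R(level switch) = exp(−0.0000257 × 10000) = 0.773368
R(pressure transmitter) = exp(−0.00000661 × 10000) = 0.936037
R(solenoid valve) = exp(−0.00000736 × 10000) = 0.929043
Parallel (temperature transmitter and level switch): 1 − (1 − 0.837780)(1 − 0.773368) = 0.963236
Series ([0.963236], pressure transmitter, and solenoid valve): 0.963236 × 0.936037 × 0.929043 = 0.8376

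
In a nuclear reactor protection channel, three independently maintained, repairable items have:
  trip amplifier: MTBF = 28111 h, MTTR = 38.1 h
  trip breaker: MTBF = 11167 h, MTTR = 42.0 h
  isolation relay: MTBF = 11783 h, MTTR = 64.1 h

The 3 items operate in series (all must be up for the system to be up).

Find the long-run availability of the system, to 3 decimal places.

A(trip amplifier) = MTBF/(MTBF+MTTR) = 28111/(28111+38.1) = 0.998646
A(trip breaker) = MTBF/(MTBF+MTTR) = 11167/(11167+42.0) = 0.996253
A(isolation relay) = MTBF/(MTBF+MTTR) = 11783/(11783+64.1) = 0.994589
Series availability: 0.998646 × 0.996253 × 0.994589 = 0.990

0.990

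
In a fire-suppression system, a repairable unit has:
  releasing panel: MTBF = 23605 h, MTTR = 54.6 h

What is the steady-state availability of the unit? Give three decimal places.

0.998

A(releasing panel) = MTBF/(MTBF+MTTR) = 23605/(23605+54.6) = 0.998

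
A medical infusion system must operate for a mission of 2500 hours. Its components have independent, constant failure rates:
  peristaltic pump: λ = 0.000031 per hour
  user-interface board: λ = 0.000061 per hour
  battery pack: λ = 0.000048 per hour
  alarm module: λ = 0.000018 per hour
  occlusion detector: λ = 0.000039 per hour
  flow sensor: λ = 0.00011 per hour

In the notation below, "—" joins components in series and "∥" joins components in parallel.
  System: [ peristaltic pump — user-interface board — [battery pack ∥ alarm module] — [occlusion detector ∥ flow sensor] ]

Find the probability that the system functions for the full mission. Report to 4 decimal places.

0.7729

R(peristaltic pump) = exp(−0.000031 × 2500) = 0.925427
R(user-interface board) = exp(−0.000061 × 2500) = 0.858559
R(battery pack) = exp(−0.000048 × 2500) = 0.886920
R(alarm module) = exp(−0.000018 × 2500) = 0.955997
R(occlusion detector) = exp(−0.000039 × 2500) = 0.907102
R(flow sensor) = exp(−0.00011 × 2500) = 0.759572
Parallel (battery pack and alarm module): 1 − (1 − 0.886920)(1 − 0.955997) = 0.995024
Parallel (occlusion detector and flow sensor): 1 − (1 − 0.907102)(1 − 0.759572) = 0.977665
Series (peristaltic pump, user-interface board, [0.995024], and [0.977665]): 0.925427 × 0.858559 × 0.995024 × 0.977665 = 0.7729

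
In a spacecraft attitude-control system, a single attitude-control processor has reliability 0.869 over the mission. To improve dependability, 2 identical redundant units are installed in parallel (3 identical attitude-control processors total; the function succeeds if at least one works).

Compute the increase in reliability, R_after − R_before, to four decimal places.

0.1288

R_before = 0.869
R_after = 1 − (1 − 0.869)^3 = 0.9978
ΔR = 0.9978 − 0.869 = 0.1288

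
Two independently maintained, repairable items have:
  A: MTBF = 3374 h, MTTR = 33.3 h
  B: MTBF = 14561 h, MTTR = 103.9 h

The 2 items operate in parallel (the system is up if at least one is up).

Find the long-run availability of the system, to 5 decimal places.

0.99993

A(A) = MTBF/(MTBF+MTTR) = 3374/(3374+33.3) = 0.990227
A(B) = MTBF/(MTBF+MTTR) = 14561/(14561+103.9) = 0.992915
Parallel availability: 1 − (1 − 0.990227)(1 − 0.992915) = 0.99993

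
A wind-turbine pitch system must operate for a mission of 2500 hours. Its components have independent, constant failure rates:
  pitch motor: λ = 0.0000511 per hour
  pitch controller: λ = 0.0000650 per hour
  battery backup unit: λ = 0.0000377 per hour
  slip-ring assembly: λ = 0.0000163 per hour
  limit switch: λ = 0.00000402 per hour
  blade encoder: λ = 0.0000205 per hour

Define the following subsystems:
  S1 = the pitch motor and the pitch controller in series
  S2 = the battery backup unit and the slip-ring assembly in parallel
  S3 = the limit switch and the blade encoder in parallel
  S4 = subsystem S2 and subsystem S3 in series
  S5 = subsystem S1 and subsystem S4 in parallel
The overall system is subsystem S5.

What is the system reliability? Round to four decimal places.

0.9990

R(pitch motor) = exp(−0.0000511 × 2500) = 0.880073
R(pitch controller) = exp(−0.0000650 × 2500) = 0.850016
R(battery backup unit) = exp(−0.0000377 × 2500) = 0.910055
R(slip-ring assembly) = exp(−0.0000163 × 2500) = 0.960069
R(limit switch) = exp(−0.00000402 × 2500) = 0.990000
R(blade encoder) = exp(−0.0000205 × 2500) = 0.950041
Series (pitch motor and pitch controller): 0.880073 × 0.850016 = 0.748076
Parallel (battery backup unit and slip-ring assembly): 1 − (1 − 0.910055)(1 − 0.960069) = 0.996408
Parallel (limit switch and blade encoder): 1 − (1 − 0.990000)(1 − 0.950041) = 0.999500
Series ([0.996408] and [0.999500]): 0.996408 × 0.999500 = 0.995910
Parallel ([0.748076] and [0.995910]): 1 − (1 − 0.748076)(1 − 0.995910) = 0.9990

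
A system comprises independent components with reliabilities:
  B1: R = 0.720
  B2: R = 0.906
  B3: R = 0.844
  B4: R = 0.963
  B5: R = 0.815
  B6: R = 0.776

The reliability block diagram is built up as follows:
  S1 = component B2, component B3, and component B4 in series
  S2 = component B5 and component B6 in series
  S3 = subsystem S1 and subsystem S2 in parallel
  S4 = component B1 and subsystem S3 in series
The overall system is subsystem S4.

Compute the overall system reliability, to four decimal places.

Series (B2, B3, and B4): 0.906000 × 0.844000 × 0.963000 = 0.736371
Series (B5 and B6): 0.815000 × 0.776000 = 0.632440
Parallel ([0.736371] and [0.632440]): 1 − (1 − 0.736371)(1 − 0.632440) = 0.903101
Series (B1 and [0.903101]): 0.720000 × 0.903101 = 0.6502

0.6502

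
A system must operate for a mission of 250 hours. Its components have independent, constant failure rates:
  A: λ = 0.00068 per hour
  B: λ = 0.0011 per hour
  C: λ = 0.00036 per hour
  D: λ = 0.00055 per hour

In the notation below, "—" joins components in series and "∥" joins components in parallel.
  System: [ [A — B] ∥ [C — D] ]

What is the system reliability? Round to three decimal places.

R(A) = exp(−0.00068 × 250) = 0.84366
R(B) = exp(−0.0011 × 250) = 0.75957
R(C) = exp(−0.00036 × 250) = 0.91393
R(D) = exp(−0.00055 × 250) = 0.87153
Series (A and B): 0.84366 × 0.75957 = 0.64082
Series (C and D): 0.91393 × 0.87153 = 0.79652
Parallel ([0.64082] and [0.79652]): 1 − (1 − 0.64082)(1 − 0.79652) = 0.927

0.927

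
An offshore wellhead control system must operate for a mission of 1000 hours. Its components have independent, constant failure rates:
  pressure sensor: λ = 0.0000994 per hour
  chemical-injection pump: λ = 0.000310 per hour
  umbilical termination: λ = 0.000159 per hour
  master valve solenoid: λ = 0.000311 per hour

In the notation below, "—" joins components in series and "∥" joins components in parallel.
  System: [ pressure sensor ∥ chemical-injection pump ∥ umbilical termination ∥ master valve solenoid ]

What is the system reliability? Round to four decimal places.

0.9990

R(pressure sensor) = exp(−0.0000994 × 1000) = 0.905380
R(chemical-injection pump) = exp(−0.000310 × 1000) = 0.733447
R(umbilical termination) = exp(−0.000159 × 1000) = 0.852996
R(master valve solenoid) = exp(−0.000311 × 1000) = 0.732714
Parallel (pressure sensor, chemical-injection pump, umbilical termination, and master valve solenoid): 1 − (1 − 0.905380)(1 − 0.733447)(1 − 0.852996)(1 − 0.732714) = 0.9990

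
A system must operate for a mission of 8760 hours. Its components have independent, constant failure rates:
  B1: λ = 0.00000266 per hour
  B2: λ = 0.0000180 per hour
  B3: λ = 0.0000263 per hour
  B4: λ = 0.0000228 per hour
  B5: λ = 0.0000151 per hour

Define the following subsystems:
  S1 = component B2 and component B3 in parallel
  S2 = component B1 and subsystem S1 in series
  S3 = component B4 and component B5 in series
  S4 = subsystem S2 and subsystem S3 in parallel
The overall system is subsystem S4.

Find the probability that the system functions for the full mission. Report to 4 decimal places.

R(B1) = exp(−0.00000266 × 8760) = 0.976968
R(B2) = exp(−0.0000180 × 8760) = 0.854123
R(B3) = exp(−0.0000263 × 8760) = 0.794225
R(B4) = exp(−0.0000228 × 8760) = 0.818953
R(B5) = exp(−0.0000151 × 8760) = 0.876099
Parallel (B2 and B3): 1 − (1 − 0.854123)(1 − 0.794225) = 0.969982
Series (B1 and [0.969982]): 0.976968 × 0.969982 = 0.947641
Series (B4 and B5): 0.818953 × 0.876099 = 0.717484
Parallel ([0.947641] and [0.717484]): 1 − (1 − 0.947641)(1 − 0.717484) = 0.9852

0.9852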